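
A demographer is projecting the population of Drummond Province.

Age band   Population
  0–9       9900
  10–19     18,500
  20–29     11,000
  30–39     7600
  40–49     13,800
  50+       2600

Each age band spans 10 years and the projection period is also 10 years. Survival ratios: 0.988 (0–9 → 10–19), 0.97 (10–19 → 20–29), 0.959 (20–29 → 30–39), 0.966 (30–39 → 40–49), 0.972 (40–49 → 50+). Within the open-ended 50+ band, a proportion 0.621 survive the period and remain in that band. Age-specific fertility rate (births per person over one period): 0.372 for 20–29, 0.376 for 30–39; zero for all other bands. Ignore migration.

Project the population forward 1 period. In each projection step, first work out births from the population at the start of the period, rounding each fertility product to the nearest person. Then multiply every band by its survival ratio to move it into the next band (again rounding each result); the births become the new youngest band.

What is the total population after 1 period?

67596

Call the bands 1 to 6, youngest first.
Period 1:
Births: 11000 × 0.372 = 4092  |  7600 × 0.376 = 2858 — total 6950
Band 2: 9900 × 0.988 = 9781
Band 3: 18500 × 0.97 = 17945
Band 4: 11000 × 0.959 = 10549
Band 5: 7600 × 0.966 = 7342
Band 6: 13800 × 0.972 + 2600 × 0.621 = 13414 + 1615 = 15029
→ [6950, 9781, 17945, 10549, 7342, 15029]
Total after period 1: 6950 + 9781 + 17945 + 10549 + 7342 + 15029 = 67596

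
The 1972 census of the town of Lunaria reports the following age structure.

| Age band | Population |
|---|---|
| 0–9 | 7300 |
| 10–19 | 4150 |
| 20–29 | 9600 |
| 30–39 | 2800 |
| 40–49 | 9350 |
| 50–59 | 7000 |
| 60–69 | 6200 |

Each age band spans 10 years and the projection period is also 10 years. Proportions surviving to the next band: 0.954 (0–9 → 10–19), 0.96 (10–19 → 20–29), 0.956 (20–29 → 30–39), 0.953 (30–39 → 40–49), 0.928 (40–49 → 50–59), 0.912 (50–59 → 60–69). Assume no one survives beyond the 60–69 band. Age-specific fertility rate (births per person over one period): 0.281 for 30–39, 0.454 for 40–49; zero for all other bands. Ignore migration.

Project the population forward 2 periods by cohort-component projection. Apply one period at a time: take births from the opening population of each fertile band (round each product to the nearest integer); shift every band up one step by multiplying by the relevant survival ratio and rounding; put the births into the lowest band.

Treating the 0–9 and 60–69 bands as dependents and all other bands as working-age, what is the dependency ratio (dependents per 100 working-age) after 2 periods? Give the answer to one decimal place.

Period 1.
Births: 2800 × 0.281 = 787 ; 9350 × 0.454 = 4245 — total 5032
10–19: 7300 × 0.954 = 6964
20–29: 4150 × 0.96 = 3984
30–39: 9600 × 0.956 = 9178
40–49: 2800 × 0.953 = 2668
50–59: 9350 × 0.928 = 8677
60–69: 7000 × 0.912 = 6384
→ [5032, 6964, 3984, 9178, 2668, 8677, 6384]
Period 2.
Births: 9178 × 0.281 = 2579 ; 2668 × 0.454 = 1211 — total 3790
10–19: 5032 × 0.954 = 4801
20–29: 6964 × 0.96 = 6685
30–39: 3984 × 0.956 = 3809
40–49: 9178 × 0.953 = 8747
50–59: 2668 × 0.928 = 2476
60–69: 8677 × 0.912 = 7913
→ [3790, 4801, 6685, 3809, 8747, 2476, 7913]
Dependents (band 0–9 + band 60–69) = 3790 + 7913 = 11703; working-age = 26518; ratio = 11703/26518 × 100 = 44.1

44.1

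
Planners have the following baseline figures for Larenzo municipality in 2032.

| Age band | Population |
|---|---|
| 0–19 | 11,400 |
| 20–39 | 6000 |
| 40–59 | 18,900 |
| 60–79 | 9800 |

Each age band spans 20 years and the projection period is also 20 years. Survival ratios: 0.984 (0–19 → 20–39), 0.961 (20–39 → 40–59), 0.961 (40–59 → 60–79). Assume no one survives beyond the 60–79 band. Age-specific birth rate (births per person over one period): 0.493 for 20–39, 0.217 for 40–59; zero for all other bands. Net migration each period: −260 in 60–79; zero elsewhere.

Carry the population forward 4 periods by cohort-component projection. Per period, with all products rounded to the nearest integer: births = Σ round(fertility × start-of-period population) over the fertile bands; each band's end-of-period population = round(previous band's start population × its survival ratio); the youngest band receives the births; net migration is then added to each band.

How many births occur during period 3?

Period 1.
Births: 6000 × 0.493 = 2958  |  18900 × 0.217 = 4101 → total 7059
20–39: 11400 × 0.984 = 11218
40–59: 6000 × 0.961 = 5766
60–79: 18900 × 0.961 = 18163
Net migration: 60–79 − 260 → 17903
End of period: [7059, 11218, 5766, 17903]
Period 2.
Births: 11218 × 0.493 = 5530  |  5766 × 0.217 = 1251 → total 6781
20–39: 7059 × 0.984 = 6946
40–59: 11218 × 0.961 = 10780
60–79: 5766 × 0.961 = 5541
Net migration: 60–79 − 260 → 5281
End of period: [6781, 6946, 10780, 5281]
Period 3.
Births: 6946 × 0.493 = 3424  |  10780 × 0.217 = 2339 → total 5763
20–39: 6781 × 0.984 = 6673
40–59: 6946 × 0.961 = 6675
60–79: 10780 × 0.961 = 10360
Net migration: 60–79 − 260 → 10100
End of period: [5763, 6673, 6675, 10100]

5763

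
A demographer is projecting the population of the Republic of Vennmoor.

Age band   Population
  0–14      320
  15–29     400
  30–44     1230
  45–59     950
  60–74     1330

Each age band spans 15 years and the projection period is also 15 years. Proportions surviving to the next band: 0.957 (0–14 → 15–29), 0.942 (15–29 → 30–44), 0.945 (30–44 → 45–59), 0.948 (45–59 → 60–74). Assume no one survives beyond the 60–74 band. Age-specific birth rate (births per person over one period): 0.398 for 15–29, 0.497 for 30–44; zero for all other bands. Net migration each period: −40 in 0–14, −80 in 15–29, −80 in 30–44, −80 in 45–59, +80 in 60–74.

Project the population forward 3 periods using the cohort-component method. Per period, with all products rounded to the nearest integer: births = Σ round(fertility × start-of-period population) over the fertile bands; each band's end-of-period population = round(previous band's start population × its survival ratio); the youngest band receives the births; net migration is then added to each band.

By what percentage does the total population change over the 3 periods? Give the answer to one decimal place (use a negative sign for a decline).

-71.6

Let band 1 be 0–14 through band 5 = 60–74.
Period 1.
Births: 400 × 0.398 = 159, 1230 × 0.497 = 611 ⇒ total 770
Band 2: 320 × 0.957 = 306
Band 3: 400 × 0.942 = 377
Band 4: 1230 × 0.945 = 1162
Band 5: 950 × 0.948 = 901
Net migration: Band 1 − 40 → 730; Band 2 − 80 → 226; Band 3 − 80 → 297; Band 4 − 80 → 1082; Band 5 + 80 → 981
End of period: [730, 226, 297, 1082, 981]
Period 2.
Births: 226 × 0.398 = 90, 297 × 0.497 = 148 ⇒ total 238
Band 2: 730 × 0.957 = 699
Band 3: 226 × 0.942 = 213
Band 4: 297 × 0.945 = 281
Band 5: 1082 × 0.948 = 1026
Net migration: Band 1 − 40 → 198; Band 2 − 80 → 619; Band 3 − 80 → 133; Band 4 − 80 → 201; Band 5 + 80 → 1106
End of period: [198, 619, 133, 201, 1106]
Period 3.
Births: 619 × 0.398 = 246, 133 × 0.497 = 66 ⇒ total 312
Band 2: 198 × 0.957 = 189
Band 3: 619 × 0.942 = 583
Band 4: 133 × 0.945 = 126
Band 5: 201 × 0.948 = 191
Net migration: Band 1 − 40 → 272; Band 2 − 80 → 109; Band 3 − 80 → 503; Band 4 − 80 → 46; Band 5 + 80 → 271
End of period: [272, 109, 503, 46, 271]
Total: 4230 → 1201; change = -3029; percentage change = -71.6%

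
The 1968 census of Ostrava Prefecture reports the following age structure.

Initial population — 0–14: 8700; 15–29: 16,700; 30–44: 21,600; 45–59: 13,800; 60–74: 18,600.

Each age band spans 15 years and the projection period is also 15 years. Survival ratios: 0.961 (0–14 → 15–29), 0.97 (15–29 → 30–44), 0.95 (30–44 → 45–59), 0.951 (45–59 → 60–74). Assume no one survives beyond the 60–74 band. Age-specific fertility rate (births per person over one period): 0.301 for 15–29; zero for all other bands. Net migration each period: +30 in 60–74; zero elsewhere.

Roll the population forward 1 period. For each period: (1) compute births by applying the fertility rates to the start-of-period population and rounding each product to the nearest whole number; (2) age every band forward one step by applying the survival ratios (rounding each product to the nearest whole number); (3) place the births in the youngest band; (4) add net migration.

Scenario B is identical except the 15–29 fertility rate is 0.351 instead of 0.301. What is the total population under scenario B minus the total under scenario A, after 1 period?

— Period 1 —
Births: 16700 × 0.301 = 5027
15–29: 8700 × 0.961 = 8361
30–44: 16700 × 0.97 = 16199
45–59: 21600 × 0.95 = 20520
60–74: 13800 × 0.951 = 13124
Net migration: 60–74 + 30 → 13154
Population now: 0–14=5027, 15–29=8361, 30–44=16199, 45–59=20520, 60–74=13154
Scenario A total after 1 period: 63261
Scenario B projection —
— Period 1 —
Births: 16700 × 0.351 = 5862
15–29: 8700 × 0.961 = 8361
30–44: 16700 × 0.97 = 16199
45–59: 21600 × 0.95 = 20520
60–74: 13800 × 0.951 = 13124
Net migration: 60–74 + 30 → 13154
Population now: 0–14=5862, 15–29=8361, 30–44=16199, 45–59=20520, 60–74=13154
Scenario B total after 1 period: 64096
Difference B − A = 64096 − 63261 = 835

835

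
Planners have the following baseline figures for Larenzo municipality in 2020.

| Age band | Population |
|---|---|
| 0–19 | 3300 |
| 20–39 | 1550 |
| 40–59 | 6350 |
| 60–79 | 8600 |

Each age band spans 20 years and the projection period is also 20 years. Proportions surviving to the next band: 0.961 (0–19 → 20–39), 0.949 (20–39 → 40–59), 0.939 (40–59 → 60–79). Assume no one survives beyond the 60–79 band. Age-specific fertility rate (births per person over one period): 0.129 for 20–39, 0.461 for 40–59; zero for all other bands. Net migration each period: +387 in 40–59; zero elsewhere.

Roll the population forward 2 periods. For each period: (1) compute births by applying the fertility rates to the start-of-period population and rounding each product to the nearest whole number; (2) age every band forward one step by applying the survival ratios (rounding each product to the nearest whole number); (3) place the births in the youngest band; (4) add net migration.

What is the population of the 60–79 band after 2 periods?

Let group 1 be 0–19 through group 4 = 60–79.
[period 1]
Births: 1550 × 0.129 = 200  |  6350 × 0.461 = 2927 → 3127
Group 2: 3300 × 0.961 = 3171
Group 3: 1550 × 0.949 = 1471
Group 4: 6350 × 0.939 = 5963
Net migration: Group 3 + 387 → 1858
End of period: [3127, 3171, 1858, 5963]
[period 2]
Births: 3171 × 0.129 = 409  |  1858 × 0.461 = 857 → 1266
Group 2: 3127 × 0.961 = 3005
Group 3: 3171 × 0.949 = 3009
Group 4: 1858 × 0.939 = 1745
Net migration: Group 3 + 387 → 3396
End of period: [1266, 3005, 3396, 1745]

1745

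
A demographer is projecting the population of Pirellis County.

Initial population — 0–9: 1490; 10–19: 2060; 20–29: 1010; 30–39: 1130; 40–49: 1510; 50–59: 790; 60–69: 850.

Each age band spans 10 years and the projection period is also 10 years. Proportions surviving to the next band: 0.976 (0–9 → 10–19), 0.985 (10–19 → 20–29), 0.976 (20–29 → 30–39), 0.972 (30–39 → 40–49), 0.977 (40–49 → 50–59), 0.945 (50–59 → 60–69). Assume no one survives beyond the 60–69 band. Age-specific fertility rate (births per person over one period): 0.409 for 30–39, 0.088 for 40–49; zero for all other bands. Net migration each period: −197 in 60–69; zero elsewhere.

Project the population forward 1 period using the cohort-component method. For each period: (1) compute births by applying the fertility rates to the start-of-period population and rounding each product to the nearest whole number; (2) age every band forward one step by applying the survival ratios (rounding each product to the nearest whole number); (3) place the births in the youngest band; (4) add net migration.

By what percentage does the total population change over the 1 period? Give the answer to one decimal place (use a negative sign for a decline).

-7.4

— Period 1 —
Births: 1130 × 0.409 = 462  |  1510 × 0.088 = 133 — total 595
10–19: 1490 × 0.976 = 1454
20–29: 2060 × 0.985 = 2029
30–39: 1010 × 0.976 = 986
40–49: 1130 × 0.972 = 1098
50–59: 1510 × 0.977 = 1475
60–69: 790 × 0.945 = 747
Net migration: 60–69 − 197 → 550
Giving 595 / 1454 / 2029 / 986 / 1098 / 1475 / 550.
Total: 8840 → 8187; change = -653; percentage change = -7.4%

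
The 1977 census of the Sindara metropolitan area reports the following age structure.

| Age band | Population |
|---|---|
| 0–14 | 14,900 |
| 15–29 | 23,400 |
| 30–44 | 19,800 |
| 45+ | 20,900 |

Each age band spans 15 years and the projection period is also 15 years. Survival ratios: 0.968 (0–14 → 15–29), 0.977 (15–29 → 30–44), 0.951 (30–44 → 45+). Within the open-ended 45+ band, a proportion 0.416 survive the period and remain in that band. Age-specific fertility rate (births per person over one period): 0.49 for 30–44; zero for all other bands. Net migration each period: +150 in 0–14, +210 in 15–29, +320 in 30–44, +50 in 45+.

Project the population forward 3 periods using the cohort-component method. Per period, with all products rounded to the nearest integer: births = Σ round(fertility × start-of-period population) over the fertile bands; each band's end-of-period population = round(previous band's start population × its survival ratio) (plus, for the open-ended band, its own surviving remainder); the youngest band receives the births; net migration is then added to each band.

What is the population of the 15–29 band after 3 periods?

11351

(Groups numbered youngest = 1 to oldest = 4.)
Period 1:
Births: 19800 * 0.49 = 9702
Group 2: 14900 * 0.968 = 14423
Group 3: 23400 * 0.977 = 22862
Group 4: 19800 * 0.951 + 20900 * 0.416 = 18830 + 8694 = 27524
Net migration: Group 1 + 150 → 9852; Group 2 + 210 → 14633; Group 3 + 320 → 23182; Group 4 + 50 → 27574
Population now: 0–14=9852, 15–29=14633, 30–44=23182, 45+=27574
Period 2:
Births: 23182 * 0.49 = 11359
Group 2: 9852 * 0.968 = 9537
Group 3: 14633 * 0.977 = 14296
Group 4: 23182 * 0.951 + 27574 * 0.416 = 22046 + 11471 = 33517
Net migration: Group 1 + 150 → 11509; Group 2 + 210 → 9747; Group 3 + 320 → 14616; Group 4 + 50 → 33567
Population now: 0–14=11509, 15–29=9747, 30–44=14616, 45+=33567
Period 3:
Births: 14616 * 0.49 = 7162
Group 2: 11509 * 0.968 = 11141
Group 3: 9747 * 0.977 = 9523
Group 4: 14616 * 0.951 + 33567 * 0.416 = 13900 + 13964 = 27864
Net migration: Group 1 + 150 → 7312; Group 2 + 210 → 11351; Group 3 + 320 → 9843; Group 4 + 50 → 27914
Population now: 0–14=7312, 15–29=11351, 30–44=9843, 45+=27914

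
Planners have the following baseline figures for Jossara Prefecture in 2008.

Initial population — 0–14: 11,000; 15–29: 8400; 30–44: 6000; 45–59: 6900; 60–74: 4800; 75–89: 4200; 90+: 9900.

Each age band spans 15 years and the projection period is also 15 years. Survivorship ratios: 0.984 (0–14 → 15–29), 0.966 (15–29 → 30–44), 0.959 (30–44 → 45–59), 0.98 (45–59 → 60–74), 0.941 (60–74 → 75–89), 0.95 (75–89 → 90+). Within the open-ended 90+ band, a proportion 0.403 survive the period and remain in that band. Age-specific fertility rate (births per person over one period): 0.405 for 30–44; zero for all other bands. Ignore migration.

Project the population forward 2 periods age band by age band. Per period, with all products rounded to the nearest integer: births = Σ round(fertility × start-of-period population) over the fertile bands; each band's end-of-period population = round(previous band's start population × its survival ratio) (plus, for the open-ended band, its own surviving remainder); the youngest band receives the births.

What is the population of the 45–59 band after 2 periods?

7781

After projecting period 1:
Births: 6000 × 0.405 = 2430
15–29: 11000 × 0.984 = 10824
30–44: 8400 × 0.966 = 8114
45–59: 6000 × 0.959 = 5754
60–74: 6900 × 0.98 = 6762
75–89: 4800 × 0.941 = 4517
90+: 4200 × 0.95 + 9900 × 0.403 = 3990 + 3990 = 7980
Population now: 0–14=2430, 15–29=10824, 30–44=8114, 45–59=5754, 60–74=6762, 75–89=4517, 90+=7980
After projecting period 2:
Births: 8114 × 0.405 = 3286
15–29: 2430 × 0.984 = 2391
30–44: 10824 × 0.966 = 10456
45–59: 8114 × 0.959 = 7781
60–74: 5754 × 0.98 = 5639
75–89: 6762 × 0.941 = 6363
90+: 4517 × 0.95 + 7980 × 0.403 = 4291 + 3216 = 7507
Population now: 0–14=3286, 15–29=2391, 30–44=10456, 45–59=7781, 60–74=5639, 75–89=6363, 90+=7507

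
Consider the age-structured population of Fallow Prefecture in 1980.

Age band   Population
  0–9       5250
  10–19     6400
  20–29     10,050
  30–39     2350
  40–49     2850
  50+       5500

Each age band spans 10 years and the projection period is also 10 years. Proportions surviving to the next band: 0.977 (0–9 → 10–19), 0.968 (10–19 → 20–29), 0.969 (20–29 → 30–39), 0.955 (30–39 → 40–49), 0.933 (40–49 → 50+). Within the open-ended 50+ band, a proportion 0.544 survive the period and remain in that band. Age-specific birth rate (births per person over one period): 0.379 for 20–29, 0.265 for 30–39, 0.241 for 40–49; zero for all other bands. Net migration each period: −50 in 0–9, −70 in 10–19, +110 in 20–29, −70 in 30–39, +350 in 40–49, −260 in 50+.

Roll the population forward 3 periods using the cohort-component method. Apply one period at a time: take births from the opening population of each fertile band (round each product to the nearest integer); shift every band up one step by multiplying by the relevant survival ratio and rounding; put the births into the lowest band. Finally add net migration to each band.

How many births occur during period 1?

Call the groups 1 to 6, youngest first.
Period 1.
Births: 10050 * 0.379 = 3809  |  2350 * 0.265 = 623  |  2850 * 0.241 = 687 → total 5119
Group 2: 5250 * 0.977 = 5129
Group 3: 6400 * 0.968 = 6195
Group 4: 10050 * 0.969 = 9738
Group 5: 2350 * 0.955 = 2244
Group 6: 2850 * 0.933 + 5500 * 0.544 = 2659 + 2992 = 5651
Net migration: Group 1 − 50 → 5069; Group 2 − 70 → 5059; Group 3 + 110 → 6305; Group 4 − 70 → 9668; Group 5 + 350 → 2594; Group 6 − 260 → 5391
Population now: 0–9=5069, 10–19=5059, 20–29=6305, 30–39=9668, 40–49=2594, 50+=5391

5119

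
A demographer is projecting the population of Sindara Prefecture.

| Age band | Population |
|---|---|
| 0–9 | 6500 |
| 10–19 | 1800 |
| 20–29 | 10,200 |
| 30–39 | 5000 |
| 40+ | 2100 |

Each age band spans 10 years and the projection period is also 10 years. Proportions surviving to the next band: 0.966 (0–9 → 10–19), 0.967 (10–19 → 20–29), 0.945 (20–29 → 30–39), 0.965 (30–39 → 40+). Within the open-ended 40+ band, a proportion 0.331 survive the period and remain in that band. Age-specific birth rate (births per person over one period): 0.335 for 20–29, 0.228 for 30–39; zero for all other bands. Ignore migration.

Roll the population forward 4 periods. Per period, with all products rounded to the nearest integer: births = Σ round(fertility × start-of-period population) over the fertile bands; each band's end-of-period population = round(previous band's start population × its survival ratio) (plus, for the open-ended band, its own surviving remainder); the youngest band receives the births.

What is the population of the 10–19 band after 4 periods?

2327

[period 1]
Births: 10200 * 0.335 = 3417, 5000 * 0.228 = 1140 → total 4557
10–19: 6500 * 0.966 = 6279
20–29: 1800 * 0.967 = 1741
30–39: 10200 * 0.945 = 9639
40+: 5000 * 0.965 + 2100 * 0.331 = 4825 + 695 = 5520
Population now: 0–9=4557, 10–19=6279, 20–29=1741, 30–39=9639, 40+=5520
[period 2]
Births: 1741 * 0.335 = 583, 9639 * 0.228 = 2198 → total 2781
10–19: 4557 * 0.966 = 4402
20–29: 6279 * 0.967 = 6072
30–39: 1741 * 0.945 = 1645
40+: 9639 * 0.965 + 5520 * 0.331 = 9302 + 1827 = 11129
Population now: 0–9=2781, 10–19=4402, 20–29=6072, 30–39=1645, 40+=11129
[period 3]
Births: 6072 * 0.335 = 2034, 1645 * 0.228 = 375 → total 2409
10–19: 2781 * 0.966 = 2686
20–29: 4402 * 0.967 = 4257
30–39: 6072 * 0.945 = 5738
40+: 1645 * 0.965 + 11129 * 0.331 = 1587 + 3684 = 5271
Population now: 0–9=2409, 10–19=2686, 20–29=4257, 30–39=5738, 40+=5271
[period 4]
Births: 4257 * 0.335 = 1426, 5738 * 0.228 = 1308 → total 2734
10–19: 2409 * 0.966 = 2327
20–29: 2686 * 0.967 = 2597
30–39: 4257 * 0.945 = 4023
40+: 5738 * 0.965 + 5271 * 0.331 = 5537 + 1745 = 7282
Population now: 0–9=2734, 10–19=2327, 20–29=2597, 30–39=4023, 40+=7282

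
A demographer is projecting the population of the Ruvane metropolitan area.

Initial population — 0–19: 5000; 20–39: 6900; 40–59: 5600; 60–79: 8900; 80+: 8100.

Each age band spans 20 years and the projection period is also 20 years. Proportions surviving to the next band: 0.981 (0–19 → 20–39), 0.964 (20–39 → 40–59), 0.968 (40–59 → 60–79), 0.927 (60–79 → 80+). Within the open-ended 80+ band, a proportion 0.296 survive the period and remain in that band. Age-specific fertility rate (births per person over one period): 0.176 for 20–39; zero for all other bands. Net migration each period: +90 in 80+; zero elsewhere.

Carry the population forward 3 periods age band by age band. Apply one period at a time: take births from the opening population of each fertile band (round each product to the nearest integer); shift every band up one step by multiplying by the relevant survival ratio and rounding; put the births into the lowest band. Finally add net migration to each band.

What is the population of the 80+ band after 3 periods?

8514

Period 1.
Births: 6900 × 0.176 = 1214
20–39: 5000 × 0.981 = 4905
40–59: 6900 × 0.964 = 6652
60–79: 5600 × 0.968 = 5421
80+: 8900 × 0.927 + 8100 × 0.296 = 8250 + 2398 = 10648
Net migration: 80+ + 90 → 10738
→ [1214, 4905, 6652, 5421, 10738]
Period 2.
Births: 4905 × 0.176 = 863
20–39: 1214 × 0.981 = 1191
40–59: 4905 × 0.964 = 4728
60–79: 6652 × 0.968 = 6439
80+: 5421 × 0.927 + 10738 × 0.296 = 5025 + 3178 = 8203
Net migration: 80+ + 90 → 8293
→ [863, 1191, 4728, 6439, 8293]
Period 3.
Births: 1191 × 0.176 = 210
20–39: 863 × 0.981 = 847
40–59: 1191 × 0.964 = 1148
60–79: 4728 × 0.968 = 4577
80+: 6439 × 0.927 + 8293 × 0.296 = 5969 + 2455 = 8424
Net migration: 80+ + 90 → 8514
→ [210, 847, 1148, 4577, 8514]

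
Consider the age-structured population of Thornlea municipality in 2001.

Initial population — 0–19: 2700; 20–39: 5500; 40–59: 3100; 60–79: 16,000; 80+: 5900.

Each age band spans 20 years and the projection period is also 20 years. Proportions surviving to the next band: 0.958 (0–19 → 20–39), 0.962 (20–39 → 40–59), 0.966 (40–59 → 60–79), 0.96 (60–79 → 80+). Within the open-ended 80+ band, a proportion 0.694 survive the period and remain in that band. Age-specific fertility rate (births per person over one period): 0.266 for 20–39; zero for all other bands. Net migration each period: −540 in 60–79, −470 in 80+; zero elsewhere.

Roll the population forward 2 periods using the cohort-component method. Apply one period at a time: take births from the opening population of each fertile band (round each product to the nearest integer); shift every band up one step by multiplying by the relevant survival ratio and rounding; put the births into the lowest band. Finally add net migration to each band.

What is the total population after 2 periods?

Numbering the bands 1..5 from youngest to oldest:
Period 1:
Births: 5500 * 0.266 = 1463
Band 2: 2700 * 0.958 = 2587
Band 3: 5500 * 0.962 = 5291
Band 4: 3100 * 0.966 = 2995
Band 5: 16000 * 0.96 + 5900 * 0.694 = 15360 + 4095 = 19455
Net migration: Band 4 − 540 → 2455; Band 5 − 470 → 18985
End of period: [1463, 2587, 5291, 2455, 18985]
Period 2:
Births: 2587 * 0.266 = 688
Band 2: 1463 * 0.958 = 1402
Band 3: 2587 * 0.962 = 2489
Band 4: 5291 * 0.966 = 5111
Band 5: 2455 * 0.96 + 18985 * 0.694 = 2357 + 13176 = 15533
Net migration: Band 4 − 540 → 4571; Band 5 − 470 → 15063
End of period: [688, 1402, 2489, 4571, 15063]
Total after period 2: 688 + 1402 + 2489 + 4571 + 15063 = 24213

24213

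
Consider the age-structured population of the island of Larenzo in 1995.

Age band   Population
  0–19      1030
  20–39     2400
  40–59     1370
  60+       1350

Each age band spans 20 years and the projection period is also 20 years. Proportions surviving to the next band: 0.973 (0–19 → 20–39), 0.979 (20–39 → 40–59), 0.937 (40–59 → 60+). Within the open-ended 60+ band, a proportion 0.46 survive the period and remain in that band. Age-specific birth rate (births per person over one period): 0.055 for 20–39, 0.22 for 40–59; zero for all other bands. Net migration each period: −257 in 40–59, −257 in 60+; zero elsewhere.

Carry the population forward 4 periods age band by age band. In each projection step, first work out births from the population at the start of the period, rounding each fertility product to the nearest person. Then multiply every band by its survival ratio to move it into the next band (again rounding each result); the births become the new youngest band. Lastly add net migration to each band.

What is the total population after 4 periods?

After projecting period 1:
Births: 2400 × 0.055 = 132 ; 1370 × 0.22 = 301 → total 433
20–39: 1030 × 0.973 = 1002
40–59: 2400 × 0.979 = 2350
60+: 1370 × 0.937 + 1350 × 0.46 = 1284 + 621 = 1905
Net migration: 40–59 − 257 → 2093; 60+ − 257 → 1648
End of period: [433, 1002, 2093, 1648]
After projecting period 2:
Births: 1002 × 0.055 = 55 ; 2093 × 0.22 = 460 → total 515
20–39: 433 × 0.973 = 421
40–59: 1002 × 0.979 = 981
60+: 2093 × 0.937 + 1648 × 0.46 = 1961 + 758 = 2719
Net migration: 40–59 − 257 → 724; 60+ − 257 → 2462
End of period: [515, 421, 724, 2462]
After projecting period 3:
Births: 421 × 0.055 = 23 ; 724 × 0.22 = 159 → total 182
20–39: 515 × 0.973 = 501
40–59: 421 × 0.979 = 412
60+: 724 × 0.937 + 2462 × 0.46 = 678 + 1133 = 1811
Net migration: 40–59 − 257 → 155; 60+ − 257 → 1554
End of period: [182, 501, 155, 1554]
After projecting period 4:
Births: 501 × 0.055 = 28 ; 155 × 0.22 = 34 → total 62
20–39: 182 × 0.973 = 177
40–59: 501 × 0.979 = 490
60+: 155 × 0.937 + 1554 × 0.46 = 145 + 715 = 860
Net migration: 40–59 − 257 → 233; 60+ − 257 → 603
End of period: [62, 177, 233, 603]
Total after period 4: 62 + 177 + 233 + 603 = 1075

1075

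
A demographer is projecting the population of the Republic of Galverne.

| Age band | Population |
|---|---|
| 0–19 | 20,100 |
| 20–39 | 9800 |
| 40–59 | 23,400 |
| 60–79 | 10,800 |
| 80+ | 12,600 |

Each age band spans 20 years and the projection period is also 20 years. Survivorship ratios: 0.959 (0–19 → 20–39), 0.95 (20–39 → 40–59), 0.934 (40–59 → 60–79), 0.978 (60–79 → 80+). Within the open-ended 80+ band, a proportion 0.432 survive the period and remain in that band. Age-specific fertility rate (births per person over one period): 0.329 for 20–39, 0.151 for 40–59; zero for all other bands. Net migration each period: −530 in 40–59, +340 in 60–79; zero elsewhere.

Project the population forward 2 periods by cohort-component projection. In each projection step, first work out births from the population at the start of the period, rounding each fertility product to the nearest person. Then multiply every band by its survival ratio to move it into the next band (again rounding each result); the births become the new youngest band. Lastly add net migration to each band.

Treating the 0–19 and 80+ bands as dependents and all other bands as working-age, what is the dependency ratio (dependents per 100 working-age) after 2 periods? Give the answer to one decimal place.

Let group 1 be 0–19 through group 5 = 80+.
— Period 1 —
Births: 9800 × 0.329 = 3224 ; 23400 × 0.151 = 3533 — total 6757
Group 2: 20100 × 0.959 = 19276
Group 3: 9800 × 0.95 = 9310
Group 4: 23400 × 0.934 = 21856
Group 5: 10800 × 0.978 + 12600 × 0.432 = 10562 + 5443 = 16005
Net migration: Group 3 − 530 → 8780; Group 4 + 340 → 22196
→ [6757, 19276, 8780, 22196, 16005]
— Period 2 —
Births: 19276 × 0.329 = 6342 ; 8780 × 0.151 = 1326 — total 7668
Group 2: 6757 × 0.959 = 6480
Group 3: 19276 × 0.95 = 18312
Group 4: 8780 × 0.934 = 8201
Group 5: 22196 × 0.978 + 16005 × 0.432 = 21708 + 6914 = 28622
Net migration: Group 3 − 530 → 17782; Group 4 + 340 → 8541
→ [7668, 6480, 17782, 8541, 28622]
Dependents (band 0–19 + band 80+) = 7668 + 28622 = 36290; working-age = 32803; ratio = 36290/32803 × 100 = 110.6

110.6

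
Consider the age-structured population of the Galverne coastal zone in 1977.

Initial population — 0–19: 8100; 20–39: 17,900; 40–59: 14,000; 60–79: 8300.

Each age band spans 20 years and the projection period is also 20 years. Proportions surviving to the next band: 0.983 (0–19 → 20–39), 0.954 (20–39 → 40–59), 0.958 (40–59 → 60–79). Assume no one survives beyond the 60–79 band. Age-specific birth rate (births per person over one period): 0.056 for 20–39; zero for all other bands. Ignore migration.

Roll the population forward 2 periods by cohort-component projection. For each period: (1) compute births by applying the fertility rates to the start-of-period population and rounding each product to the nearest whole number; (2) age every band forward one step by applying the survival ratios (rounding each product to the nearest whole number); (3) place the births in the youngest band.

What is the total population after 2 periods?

Let group 1 be 0–19 through group 4 = 60–79.
Period 1.
Births: 17900 × 0.056 = 1002
Group 2: 8100 × 0.983 = 7962
Group 3: 17900 × 0.954 = 17077
Group 4: 14000 × 0.958 = 13412
Giving 1002 / 7962 / 17077 / 13412.
Period 2.
Births: 7962 × 0.056 = 446
Group 2: 1002 × 0.983 = 985
Group 3: 7962 × 0.954 = 7596
Group 4: 17077 × 0.958 = 16360
Giving 446 / 985 / 7596 / 16360.
Total after period 2: 446 + 985 + 7596 + 16360 = 25387

25387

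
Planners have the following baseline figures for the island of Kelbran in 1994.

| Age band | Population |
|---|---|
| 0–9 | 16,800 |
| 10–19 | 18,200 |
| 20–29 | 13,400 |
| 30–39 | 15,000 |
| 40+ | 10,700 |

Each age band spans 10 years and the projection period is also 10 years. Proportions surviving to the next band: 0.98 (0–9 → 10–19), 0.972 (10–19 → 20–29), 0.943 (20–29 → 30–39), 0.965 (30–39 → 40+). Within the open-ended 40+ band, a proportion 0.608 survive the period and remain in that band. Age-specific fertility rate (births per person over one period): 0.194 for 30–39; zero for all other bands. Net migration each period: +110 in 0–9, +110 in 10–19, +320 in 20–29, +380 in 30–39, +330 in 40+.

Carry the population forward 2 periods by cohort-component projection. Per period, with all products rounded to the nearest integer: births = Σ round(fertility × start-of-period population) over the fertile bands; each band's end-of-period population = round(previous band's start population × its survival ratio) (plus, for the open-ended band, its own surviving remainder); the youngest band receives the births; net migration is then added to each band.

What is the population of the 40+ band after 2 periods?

[period 1]
Births: 15000 × 0.194 = 2910
10–19: 16800 × 0.98 = 16464
20–29: 18200 × 0.972 = 17690
30–39: 13400 × 0.943 = 12636
40+: 15000 × 0.965 + 10700 × 0.608 = 14475 + 6506 = 20981
Net migration: 0–9 + 110 → 3020; 10–19 + 110 → 16574; 20–29 + 320 → 18010; 30–39 + 380 → 13016; 40+ + 330 → 21311
End of period: [3020, 16574, 18010, 13016, 21311]
[period 2]
Births: 13016 × 0.194 = 2525
10–19: 3020 × 0.98 = 2960
20–29: 16574 × 0.972 = 16110
30–39: 18010 × 0.943 = 16983
40+: 13016 × 0.965 + 21311 × 0.608 = 12560 + 12957 = 25517
Net migration: 0–9 + 110 → 2635; 10–19 + 110 → 3070; 20–29 + 320 → 16430; 30–39 + 380 → 17363; 40+ + 330 → 25847
End of period: [2635, 3070, 16430, 17363, 25847]

25847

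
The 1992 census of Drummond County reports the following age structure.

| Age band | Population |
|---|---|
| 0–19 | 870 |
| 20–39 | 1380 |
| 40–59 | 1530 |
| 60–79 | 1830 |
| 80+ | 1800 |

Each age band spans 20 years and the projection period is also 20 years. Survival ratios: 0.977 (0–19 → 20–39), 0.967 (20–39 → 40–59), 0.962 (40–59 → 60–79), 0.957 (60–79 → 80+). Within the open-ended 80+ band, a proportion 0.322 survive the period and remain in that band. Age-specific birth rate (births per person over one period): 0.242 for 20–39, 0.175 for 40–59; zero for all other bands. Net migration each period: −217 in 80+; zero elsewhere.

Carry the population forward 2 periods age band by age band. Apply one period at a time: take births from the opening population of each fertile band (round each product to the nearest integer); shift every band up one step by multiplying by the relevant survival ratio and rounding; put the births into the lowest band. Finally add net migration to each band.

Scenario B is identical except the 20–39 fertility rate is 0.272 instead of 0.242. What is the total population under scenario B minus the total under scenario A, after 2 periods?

Numbering the bands 1..5 from youngest to oldest:
After projecting period 1:
Births: 1380 × 0.242 = 334, 1530 × 0.175 = 268 → total 602
Band 2: 870 × 0.977 = 850
Band 3: 1380 × 0.967 = 1334
Band 4: 1530 × 0.962 = 1472
Band 5: 1830 × 0.957 + 1800 × 0.322 = 1751 + 580 = 2331
Net migration: Band 5 − 217 → 2114
End of period: [602, 850, 1334, 1472, 2114]
After projecting period 2:
Births: 850 × 0.242 = 206, 1334 × 0.175 = 233 → total 439
Band 2: 602 × 0.977 = 588
Band 3: 850 × 0.967 = 822
Band 4: 1334 × 0.962 = 1283
Band 5: 1472 × 0.957 + 2114 × 0.322 = 1409 + 681 = 2090
Net migration: Band 5 − 217 → 1873
End of period: [439, 588, 822, 1283, 1873]
Scenario A total after 2 periods: 5005
Scenario B projection —
After projecting period 1:
Births: 1380 × 0.272 = 375, 1530 × 0.175 = 268 → total 643
Band 2: 870 × 0.977 = 850
Band 3: 1380 × 0.967 = 1334
Band 4: 1530 × 0.962 = 1472
Band 5: 1830 × 0.957 + 1800 × 0.322 = 1751 + 580 = 2331
Net migration: Band 5 − 217 → 2114
End of period: [643, 850, 1334, 1472, 2114]
After projecting period 2:
Births: 850 × 0.272 = 231, 1334 × 0.175 = 233 → total 464
Band 2: 643 × 0.977 = 628
Band 3: 850 × 0.967 = 822
Band 4: 1334 × 0.962 = 1283
Band 5: 1472 × 0.957 + 2114 × 0.322 = 1409 + 681 = 2090
Net migration: Band 5 − 217 → 1873
End of period: [464, 628, 822, 1283, 1873]
Scenario B total after 2 periods: 5070
Difference B − A = 5070 − 5005 = 65

65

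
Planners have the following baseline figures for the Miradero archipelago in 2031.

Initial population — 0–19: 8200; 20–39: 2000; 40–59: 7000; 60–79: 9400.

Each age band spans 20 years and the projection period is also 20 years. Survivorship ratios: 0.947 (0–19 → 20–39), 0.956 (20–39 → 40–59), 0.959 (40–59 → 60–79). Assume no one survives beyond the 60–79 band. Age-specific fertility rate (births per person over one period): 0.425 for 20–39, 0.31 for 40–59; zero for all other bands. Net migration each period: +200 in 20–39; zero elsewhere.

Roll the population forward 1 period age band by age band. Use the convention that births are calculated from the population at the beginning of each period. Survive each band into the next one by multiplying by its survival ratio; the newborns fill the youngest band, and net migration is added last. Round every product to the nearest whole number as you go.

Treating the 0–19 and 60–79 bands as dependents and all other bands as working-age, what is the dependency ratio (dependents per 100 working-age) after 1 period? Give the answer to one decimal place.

98.5

Call the groups 1 to 4, youngest first.
— Period 1 —
Births: 2000 × 0.425 = 850, 7000 × 0.31 = 2170 — total 3020
Group 2: 8200 × 0.947 = 7765
Group 3: 2000 × 0.956 = 1912
Group 4: 7000 × 0.959 = 6713
Net migration: Group 2 + 200 → 7965
Giving 3020 / 7965 / 1912 / 6713.
Dependents (band 0–19 + band 60–79) = 3020 + 6713 = 9733; working-age = 9877; ratio = 9733/9877 × 100 = 98.5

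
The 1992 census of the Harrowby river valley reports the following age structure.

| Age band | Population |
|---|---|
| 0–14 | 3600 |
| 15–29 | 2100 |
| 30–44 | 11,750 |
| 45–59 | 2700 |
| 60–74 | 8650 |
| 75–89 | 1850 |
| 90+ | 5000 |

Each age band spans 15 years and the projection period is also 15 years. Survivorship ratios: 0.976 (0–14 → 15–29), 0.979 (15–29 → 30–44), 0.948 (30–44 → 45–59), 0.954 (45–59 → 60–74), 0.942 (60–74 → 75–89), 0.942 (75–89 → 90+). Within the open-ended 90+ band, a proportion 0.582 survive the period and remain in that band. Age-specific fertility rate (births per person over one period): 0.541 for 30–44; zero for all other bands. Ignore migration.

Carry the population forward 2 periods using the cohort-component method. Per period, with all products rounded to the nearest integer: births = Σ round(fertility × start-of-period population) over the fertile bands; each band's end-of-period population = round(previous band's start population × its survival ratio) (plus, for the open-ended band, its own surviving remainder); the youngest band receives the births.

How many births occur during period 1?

[period 1]
Births: 11750 × 0.541 = 6357
15–29: 3600 × 0.976 = 3514
30–44: 2100 × 0.979 = 2056
45–59: 11750 × 0.948 = 11139
60–74: 2700 × 0.954 = 2576
75–89: 8650 × 0.942 = 8148
90+: 1850 × 0.942 + 5000 × 0.582 = 1743 + 2910 = 4653
Population now: 0–14=6357, 15–29=3514, 30–44=2056, 45–59=11139, 60–74=2576, 75–89=8148, 90+=4653

6357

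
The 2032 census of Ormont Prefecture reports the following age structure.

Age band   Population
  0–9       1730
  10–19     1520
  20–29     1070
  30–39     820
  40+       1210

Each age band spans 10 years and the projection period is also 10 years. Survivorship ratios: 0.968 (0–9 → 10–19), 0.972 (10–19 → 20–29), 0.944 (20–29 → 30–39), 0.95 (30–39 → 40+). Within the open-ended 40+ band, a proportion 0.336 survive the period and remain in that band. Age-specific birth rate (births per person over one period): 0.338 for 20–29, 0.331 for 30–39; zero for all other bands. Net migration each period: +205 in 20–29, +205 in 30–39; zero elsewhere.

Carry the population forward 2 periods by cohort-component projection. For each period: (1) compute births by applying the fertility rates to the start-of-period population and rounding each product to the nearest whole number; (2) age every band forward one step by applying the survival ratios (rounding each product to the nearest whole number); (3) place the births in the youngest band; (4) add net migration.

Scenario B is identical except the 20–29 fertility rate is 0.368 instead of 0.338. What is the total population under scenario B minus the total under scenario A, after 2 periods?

Period 1:
Births: 1070 * 0.338 = 362  |  820 * 0.331 = 271 — total 633
10–19: 1730 * 0.968 = 1675
20–29: 1520 * 0.972 = 1477
30–39: 1070 * 0.944 = 1010
40+: 820 * 0.95 + 1210 * 0.336 = 779 + 407 = 1186
Net migration: 20–29 + 205 → 1682; 30–39 + 205 → 1215
End of period: [633, 1675, 1682, 1215, 1186]
Period 2:
Births: 1682 * 0.338 = 569  |  1215 * 0.331 = 402 — total 971
10–19: 633 * 0.968 = 613
20–29: 1675 * 0.972 = 1628
30–39: 1682 * 0.944 = 1588
40+: 1215 * 0.95 + 1186 * 0.336 = 1154 + 398 = 1552
Net migration: 20–29 + 205 → 1833; 30–39 + 205 → 1793
End of period: [971, 613, 1833, 1793, 1552]
Scenario A total after 2 periods: 6762
Scenario B projection —
Period 1:
Births: 1070 * 0.368 = 394  |  820 * 0.331 = 271 — total 665
10–19: 1730 * 0.968 = 1675
20–29: 1520 * 0.972 = 1477
30–39: 1070 * 0.944 = 1010
40+: 820 * 0.95 + 1210 * 0.336 = 779 + 407 = 1186
Net migration: 20–29 + 205 → 1682; 30–39 + 205 → 1215
End of period: [665, 1675, 1682, 1215, 1186]
Period 2:
Births: 1682 * 0.368 = 619  |  1215 * 0.331 = 402 — total 1021
10–19: 665 * 0.968 = 644
20–29: 1675 * 0.972 = 1628
30–39: 1682 * 0.944 = 1588
40+: 1215 * 0.95 + 1186 * 0.336 = 1154 + 398 = 1552
Net migration: 20–29 + 205 → 1833; 30–39 + 205 → 1793
End of period: [1021, 644, 1833, 1793, 1552]
Scenario B total after 2 periods: 6843
Difference B − A = 6843 − 6762 = 81

81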